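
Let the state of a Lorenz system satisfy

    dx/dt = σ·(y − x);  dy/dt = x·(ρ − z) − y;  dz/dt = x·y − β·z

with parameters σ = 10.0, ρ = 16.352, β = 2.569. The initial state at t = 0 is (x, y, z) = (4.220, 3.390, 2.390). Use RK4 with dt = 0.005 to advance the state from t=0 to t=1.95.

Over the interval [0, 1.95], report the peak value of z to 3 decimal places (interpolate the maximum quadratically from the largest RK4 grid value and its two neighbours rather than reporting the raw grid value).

max z = 24.905

t=0.000: state=(4.220, 3.390, 2.390)
step 1 (dt=0.005): k1=(-8.300, 55.530, 8.166), k2=(-6.704, 55.015, 8.626), k3=(-6.757, 55.067, 8.632), k4=(-5.209, 54.602, 9.093); state += dt/6·(k1+2k2+2k3+k4)
t=0.005: state=(4.186, 3.665, 2.433)
t=0.010: state=(4.168, 3.936, 2.481)
t=0.015: state=(4.163, 4.204, 2.533)
continuing one RK4 step at a time; state shown every 20 steps (Δt=0.1):
t=0.100: state=(5.676, 8.848, 4.453)
t=0.200: state=(9.786, 14.202, 11.664)
t=0.300: state=(12.162, 11.236, 22.891)
t=0.400: state=(8.048, 2.179, 23.717)
t=0.500: state=(3.017, -0.644, 18.558)
t=0.600: state=(0.665, -0.648, 14.254)
t=0.700: state=(-0.111, -0.534, 11.014)
t=0.800: state=(-0.414, -0.665, 8.534)
t=0.900: state=(-0.705, -1.070, 6.643)
t=1.000: state=(-1.213, -1.905, 5.262)
t=1.100: state=(-2.200, -3.554, 4.476)
t=1.200: state=(-4.105, -6.663, 4.877)
t=1.300: state=(-7.410, -11.360, 8.441)
t=1.400: state=(-11.022, -13.335, 17.394)
t=1.500: state=(-10.336, -6.671, 23.718)
t=1.600: state=(-5.648, -1.075, 20.822)
t=1.700: state=(-2.272, -0.110, 16.243)
t=1.800: state=(-0.981, -0.353, 12.589)
t=1.900: state=(-0.712, -0.710, 9.773)
t=1.950: state=(-0.757, -0.930, 8.623)
largest grid value and its neighbours: z(0.345)=24.86794, z(0.350)=24.90089, z(0.355)=24.90026
parabola through these three points peaks at t≈0.352 with z≈24.90478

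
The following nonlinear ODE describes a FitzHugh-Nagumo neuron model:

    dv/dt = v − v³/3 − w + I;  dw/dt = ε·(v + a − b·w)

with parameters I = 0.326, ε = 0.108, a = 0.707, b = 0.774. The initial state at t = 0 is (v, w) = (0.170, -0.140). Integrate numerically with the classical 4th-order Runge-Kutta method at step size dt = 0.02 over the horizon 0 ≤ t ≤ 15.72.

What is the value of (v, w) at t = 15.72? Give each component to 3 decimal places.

(v, w) = (-1.776, 0.349)

t=0.000: state=(0.170, -0.140)
step 1 (dt=0.02): k1=(0.634, 0.106), k2=(0.639, 0.107), k3=(0.639, 0.107), k4=(0.645, 0.108); state += dt/6·(k1+2k2+2k3+k4)
t=0.020: state=(0.183, -0.138)
t=0.040: state=(0.196, -0.136)
t=0.060: state=(0.209, -0.134)
continuing one RK4 step at a time; state shown every 50 steps (Δt=1):
t=1.000: state=(1.042, 0.004)
t=2.000: state=(1.669, 0.226)
t=3.000: state=(1.700, 0.458)
t=4.000: state=(1.604, 0.666)
t=5.000: state=(1.485, 0.846)
t=6.000: state=(1.351, 0.998)
t=7.000: state=(1.195, 1.123)
t=8.000: state=(0.999, 1.220)
t=9.000: state=(0.714, 1.286)
t=10.000: state=(0.170, 1.305)
t=11.000: state=(-1.096, 1.232)
t=12.000: state=(-1.953, 1.035)
t=13.000: state=(-1.961, 0.820)
t=14.000: state=(-1.894, 0.628)
t=15.000: state=(-1.825, 0.458)
t=15.720: state=(-1.776, 0.349)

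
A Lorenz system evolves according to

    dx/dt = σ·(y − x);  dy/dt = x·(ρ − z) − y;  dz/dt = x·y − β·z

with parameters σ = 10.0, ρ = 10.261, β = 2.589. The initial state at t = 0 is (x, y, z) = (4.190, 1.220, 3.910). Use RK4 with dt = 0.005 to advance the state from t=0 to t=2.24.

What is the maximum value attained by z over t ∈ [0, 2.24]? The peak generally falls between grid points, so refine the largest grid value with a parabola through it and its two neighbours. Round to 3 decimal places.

t=0.000: state=(4.190, 1.220, 3.910)
step 1 (dt=0.005): k1=(-29.700, 25.391, -5.011), k2=(-28.323, 24.907, -4.808), k3=(-28.369, 24.928, -4.810), k4=(-27.035, 24.463, -4.617); state += dt/6·(k1+2k2+2k3+k4)
t=0.005: state=(4.048, 1.345, 3.886)
t=0.010: state=(3.919, 1.465, 3.864)
t=0.015: state=(3.803, 1.581, 3.843)
continuing one RK4 step at a time; state shown every 20 steps (Δt=0.1):
t=0.100: state=(3.078, 3.192, 3.689)
t=0.200: state=(3.785, 4.942, 4.068)
t=0.300: state=(5.212, 6.826, 5.506)
t=0.400: state=(6.772, 8.109, 8.316)
t=0.500: state=(7.508, 7.494, 11.525)
t=0.600: state=(6.713, 5.271, 12.970)
t=0.700: state=(5.052, 3.384, 12.204)
t=0.800: state=(3.655, 2.590, 10.515)
t=0.900: state=(2.931, 2.525, 8.831)
t=1.000: state=(2.781, 2.859, 7.478)
t=1.100: state=(3.048, 3.490, 6.580)
t=1.200: state=(3.648, 4.396, 6.241)
t=1.300: state=(4.518, 5.486, 6.608)
t=1.400: state=(5.503, 6.447, 7.777)
t=1.500: state=(6.257, 6.742, 9.497)
t=1.600: state=(6.362, 6.073, 10.962)
t=1.700: state=(5.753, 4.903, 11.403)
t=1.800: state=(4.847, 3.969, 10.844)
t=1.900: state=(4.112, 3.551, 9.823)
t=2.000: state=(3.746, 3.571, 8.792)
t=2.100: state=(3.744, 3.902, 8.005)
t=2.200: state=(4.037, 4.451, 7.606)
t=2.240: state=(4.218, 4.710, 7.576)
largest grid value and its neighbours: z(0.605)=12.97605, z(0.610)=12.97632, z(0.615)=12.97095
parabola through these three points peaks at t≈0.608 with z≈12.97690

max z = 12.977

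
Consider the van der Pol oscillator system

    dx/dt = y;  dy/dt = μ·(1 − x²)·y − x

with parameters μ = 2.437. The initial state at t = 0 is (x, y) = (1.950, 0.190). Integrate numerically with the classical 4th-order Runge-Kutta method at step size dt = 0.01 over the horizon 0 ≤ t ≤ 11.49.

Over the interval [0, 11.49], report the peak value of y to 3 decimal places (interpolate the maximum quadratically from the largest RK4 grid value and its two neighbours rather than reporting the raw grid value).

max y = 4.356

t=0.000: state=(1.950, 0.190)
step 1 (dt=0.01): k1=(0.190, -3.248), k2=(0.174, -3.139), k3=(0.174, -3.143), k4=(0.159, -3.037); state += dt/6·(k1+2k2+2k3+k4)
t=0.010: state=(1.952, 0.159)
t=0.020: state=(1.953, 0.129)
t=0.030: state=(1.954, 0.102)
continuing one RK4 step at a time; state shown every 50 steps (Δt=0.5):
t=0.500: state=(1.874, -0.279)
t=1.000: state=(1.719, -0.337)
t=1.500: state=(1.534, -0.409)
t=2.000: state=(1.299, -0.543)
t=2.500: state=(0.959, -0.878)
t=3.000: state=(0.276, -2.179)
t=3.500: state=(-1.499, -3.487)
t=4.000: state=(-2.016, 0.127)
t=4.500: state=(-1.897, 0.285)
t=5.000: state=(-1.743, 0.330)
t=5.500: state=(-1.563, 0.396)
t=6.000: state=(-1.339, 0.517)
t=6.500: state=(-1.021, 0.803)
t=7.000: state=(-0.423, 1.838)
t=7.500: state=(1.214, 4.176)
t=8.000: state=(2.022, -0.022)
t=8.500: state=(1.918, -0.278)
t=9.000: state=(1.767, -0.323)
t=9.500: state=(1.592, -0.384)
t=10.000: state=(1.376, -0.493)
t=10.500: state=(1.077, -0.739)
t=11.000: state=(0.548, -1.570)
t=11.490: state=(-0.854, -4.332)
largest grid value and its neighbours: y(7.430)=4.35212, y(7.440)=4.35616, y(7.450)=4.35093
parabola through these three points peaks at t≈7.439 with y≈4.35618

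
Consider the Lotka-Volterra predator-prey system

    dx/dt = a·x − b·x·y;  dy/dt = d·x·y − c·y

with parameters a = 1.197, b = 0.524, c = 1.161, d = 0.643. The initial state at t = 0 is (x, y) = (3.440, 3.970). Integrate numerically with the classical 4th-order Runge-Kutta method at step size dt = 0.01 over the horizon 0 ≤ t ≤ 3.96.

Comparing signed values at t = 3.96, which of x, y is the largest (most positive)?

t=0.000: state=(3.440, 3.970)
step 1 (dt=0.01): k1=(-3.038, 4.172), k2=(-3.063, 4.155), k3=(-3.062, 4.155), k4=(-3.086, 4.137); state += dt/6·(k1+2k2+2k3+k4)
t=0.010: state=(3.409, 4.012)
t=0.020: state=(3.378, 4.053)
t=0.030: state=(3.347, 4.094)
continuing one RK4 step at a time; state shown every 20 steps (Δt=0.2):
t=0.200: state=(2.769, 4.696)
t=0.400: state=(2.100, 5.087)
t=0.600: state=(1.560, 5.095)
t=0.800: state=(1.177, 4.808)
t=1.000: state=(0.924, 4.358)
t=1.200: state=(0.764, 3.848)
t=1.400: state=(0.666, 3.343)
t=1.600: state=(0.611, 2.876)
t=1.800: state=(0.587, 2.462)
t=2.000: state=(0.587, 2.104)
t=2.200: state=(0.609, 1.801)
t=2.400: state=(0.649, 1.548)
t=2.600: state=(0.709, 1.339)
t=2.800: state=(0.790, 1.169)
t=3.000: state=(0.895, 1.032)
t=3.200: state=(1.026, 0.926)
t=3.400: state=(1.188, 0.846)
t=3.600: state=(1.386, 0.791)
t=3.800: state=(1.624, 0.761)
t=3.960: state=(1.846, 0.755)
compare at T: x=1.846, y=0.755

largest component: x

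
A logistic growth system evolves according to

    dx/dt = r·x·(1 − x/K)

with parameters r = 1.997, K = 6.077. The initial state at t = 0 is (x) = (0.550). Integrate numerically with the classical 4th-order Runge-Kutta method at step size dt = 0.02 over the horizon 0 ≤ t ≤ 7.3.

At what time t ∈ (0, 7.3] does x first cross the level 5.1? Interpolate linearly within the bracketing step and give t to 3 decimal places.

t = 1.983

t=0.000: state=(0.550)
step 1 (dt=0.02): k1=(0.999), k2=(1.015), k3=(1.016), k4=(1.032); state += dt/6·(k1+2k2+2k3+k4)
t=0.020: state=(0.570)
t=0.040: state=(0.591)
t=0.060: state=(0.613)
continuing one RK4 step at a time; state shown every 25 steps (Δt=0.5):
t=0.500: state=(1.292)
t=1.000: state=(2.571)
t=1.500: state=(4.044)
t=1.980: state=(5.095)
next step: t=2.000: state=(5.128) — x has crossed 5.1
linear interpolation between t=1.980 (5.09513) and t=2.000 (5.12756) → t≈1.983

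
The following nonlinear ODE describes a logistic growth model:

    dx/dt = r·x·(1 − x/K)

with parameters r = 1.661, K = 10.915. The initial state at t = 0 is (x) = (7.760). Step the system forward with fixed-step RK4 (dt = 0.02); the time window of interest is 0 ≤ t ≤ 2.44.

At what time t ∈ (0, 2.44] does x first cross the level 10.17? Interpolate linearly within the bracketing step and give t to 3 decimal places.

t = 1.032

t=0.000: state=(7.760)
step 1 (dt=0.02): k1=(3.726), k2=(3.699), k3=(3.700), k4=(3.673); state += dt/6·(k1+2k2+2k3+k4)
t=0.020: state=(7.834)
t=0.040: state=(7.907)
t=0.060: state=(7.979)
continuing one RK4 step at a time; state shown every 5 steps (Δt=0.1):
t=0.100: state=(8.119)
t=0.200: state=(8.450)
t=0.300: state=(8.753)
t=0.400: state=(9.027)
t=0.500: state=(9.272)
t=0.600: state=(9.491)
t=0.700: state=(9.684)
t=0.800: state=(9.854)
t=0.900: state=(10.003)
t=1.000: state=(10.132)
t=1.020: state=(10.156)
next step: t=1.040: state=(10.179) — x has crossed 10.17
linear interpolation between t=1.020 (10.15628) and t=1.040 (10.17940) → t≈1.032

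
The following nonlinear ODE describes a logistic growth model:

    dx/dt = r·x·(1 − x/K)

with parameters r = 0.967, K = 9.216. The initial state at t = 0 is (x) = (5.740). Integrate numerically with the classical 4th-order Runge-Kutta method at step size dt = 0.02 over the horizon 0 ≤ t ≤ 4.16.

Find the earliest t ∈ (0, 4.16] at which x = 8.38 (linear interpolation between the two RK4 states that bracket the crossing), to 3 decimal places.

t = 1.865

t=0.000: state=(5.740)
step 1 (dt=0.02): k1=(2.094), k2=(2.088), k3=(2.089), k4=(2.083); state += dt/6·(k1+2k2+2k3+k4)
t=0.020: state=(5.782)
t=0.040: state=(5.823)
t=0.060: state=(5.865)
continuing one RK4 step at a time; state shown every 10 steps (Δt=0.2):
t=0.200: state=(6.148)
t=0.400: state=(6.530)
t=0.600: state=(6.883)
t=0.800: state=(7.203)
t=1.000: state=(7.491)
t=1.200: state=(7.746)
t=1.400: state=(7.970)
t=1.600: state=(8.164)
t=1.800: state=(8.331)
t=1.860: state=(8.376)
next step: t=1.880: state=(8.391) — x has crossed 8.38
linear interpolation between t=1.860 (8.37636) and t=1.880 (8.39100) → t≈1.865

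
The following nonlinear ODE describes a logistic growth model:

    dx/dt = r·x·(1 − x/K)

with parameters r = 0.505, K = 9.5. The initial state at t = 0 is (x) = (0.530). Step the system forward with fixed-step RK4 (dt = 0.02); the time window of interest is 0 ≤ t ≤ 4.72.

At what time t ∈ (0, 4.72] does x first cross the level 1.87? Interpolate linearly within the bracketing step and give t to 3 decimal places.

t=0.000: state=(0.530)
step 1 (dt=0.02): k1=(0.253), k2=(0.254), k3=(0.254), k4=(0.255); state += dt/6·(k1+2k2+2k3+k4)
t=0.020: state=(0.535)
t=0.040: state=(0.540)
t=0.060: state=(0.545)
continuing one RK4 step at a time; state shown every 10 steps (Δt=0.2):
t=0.200: state=(0.583)
t=0.400: state=(0.641)
t=0.600: state=(0.704)
t=0.800: state=(0.772)
t=1.000: state=(0.847)
t=1.200: state=(0.928)
t=1.400: state=(1.016)
t=1.600: state=(1.112)
t=1.800: state=(1.215)
t=2.000: state=(1.326)
t=2.200: state=(1.446)
t=2.400: state=(1.574)
t=2.600: state=(1.711)
t=2.800: state=(1.857)
next step: t=2.820: state=(1.872) — x has crossed 1.87
linear interpolation between t=2.800 (1.85710) and t=2.820 (1.87223) → t≈2.817

t = 2.817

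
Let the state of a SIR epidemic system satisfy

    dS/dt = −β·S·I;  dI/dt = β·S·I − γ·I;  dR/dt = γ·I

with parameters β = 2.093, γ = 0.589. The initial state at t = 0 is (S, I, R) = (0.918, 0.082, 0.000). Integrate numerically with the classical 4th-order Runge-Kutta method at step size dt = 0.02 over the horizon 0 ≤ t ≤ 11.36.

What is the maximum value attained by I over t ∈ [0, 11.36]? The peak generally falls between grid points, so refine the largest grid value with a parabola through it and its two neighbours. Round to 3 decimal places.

max I = 0.386

t=0.000: state=(0.918, 0.082, 0.000)
step 1 (dt=0.02): k1=(-0.158, 0.109, 0.048), k2=(-0.159, 0.110, 0.049), k3=(-0.159, 0.110, 0.049), k4=(-0.161, 0.112, 0.050); state += dt/6·(k1+2k2+2k3+k4)
t=0.020: state=(0.915, 0.084, 0.001)
t=0.040: state=(0.912, 0.086, 0.002)
t=0.060: state=(0.908, 0.089, 0.003)
continuing one RK4 step at a time; state shown every 25 steps (Δt=0.5):
t=0.500: state=(0.814, 0.152, 0.034)
t=1.000: state=(0.662, 0.246, 0.092)
t=1.500: state=(0.488, 0.334, 0.178)
t=2.000: state=(0.334, 0.382, 0.285)
t=2.500: state=(0.223, 0.379, 0.398)
t=3.000: state=(0.153, 0.343, 0.505)
t=3.500: state=(0.110, 0.292, 0.598)
t=4.000: state=(0.083, 0.241, 0.677)
t=4.500: state=(0.066, 0.194, 0.740)
t=5.000: state=(0.055, 0.154, 0.791)
t=5.500: state=(0.048, 0.121, 0.831)
t=6.000: state=(0.043, 0.094, 0.863)
t=6.500: state=(0.039, 0.073, 0.888)
t=7.000: state=(0.037, 0.057, 0.907)
t=7.500: state=(0.035, 0.044, 0.921)
t=8.000: state=(0.033, 0.034, 0.933)
t=8.500: state=(0.032, 0.026, 0.942)
t=9.000: state=(0.032, 0.020, 0.948)
t=9.500: state=(0.031, 0.015, 0.954)
t=10.000: state=(0.031, 0.012, 0.958)
t=10.500: state=(0.030, 0.009, 0.961)
t=11.000: state=(0.030, 0.007, 0.963)
t=11.360: state=(0.030, 0.006, 0.964)
largest grid value and its neighbours: I(2.200)=0.38584, I(2.220)=0.38584, I(2.240)=0.38578
parabola through these three points peaks at t≈2.212 with I≈0.38585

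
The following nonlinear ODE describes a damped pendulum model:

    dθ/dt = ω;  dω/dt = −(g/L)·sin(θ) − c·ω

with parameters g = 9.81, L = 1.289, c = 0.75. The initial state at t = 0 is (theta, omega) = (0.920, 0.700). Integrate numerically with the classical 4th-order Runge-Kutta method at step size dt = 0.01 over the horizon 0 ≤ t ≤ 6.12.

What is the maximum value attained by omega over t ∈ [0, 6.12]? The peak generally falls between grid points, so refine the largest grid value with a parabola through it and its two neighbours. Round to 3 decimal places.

t=0.000: state=(0.920, 0.700)
step 1 (dt=0.01): k1=(0.700, -6.580), k2=(0.667, -6.571), k3=(0.667, -6.571), k4=(0.634, -6.561); state += dt/6·(k1+2k2+2k3+k4)
t=0.010: state=(0.927, 0.634)
t=0.020: state=(0.933, 0.569)
t=0.030: state=(0.938, 0.504)
continuing one RK4 step at a time; state shown every 20 steps (Δt=0.2):
t=0.200: state=(0.933, -0.545)
t=0.400: state=(0.720, -1.519)
t=0.600: state=(0.356, -2.033)
t=0.800: state=(-0.053, -1.952)
t=1.000: state=(-0.390, -1.352)
t=1.200: state=(-0.576, -0.487)
t=1.400: state=(-0.585, 0.373)
t=1.600: state=(-0.441, 1.025)
t=1.800: state=(-0.199, 1.328)
t=2.000: state=(0.064, 1.231)
t=2.200: state=(0.272, 0.810)
t=2.400: state=(0.377, 0.232)
t=2.600: state=(0.366, -0.326)
t=2.800: state=(0.258, -0.722)
t=3.000: state=(0.094, -0.869)
t=3.200: state=(-0.072, -0.758)
t=3.400: state=(-0.196, -0.454)
t=3.600: state=(-0.249, -0.070)
t=3.800: state=(-0.226, 0.280)
t=4.000: state=(-0.145, 0.506)
t=4.200: state=(-0.035, 0.562)
t=4.400: state=(0.069, 0.456)
t=4.600: state=(0.139, 0.239)
t=4.800: state=(0.162, -0.013)
t=5.000: state=(0.137, -0.226)
t=5.200: state=(0.078, -0.348)
t=5.400: state=(0.005, -0.357)
t=5.600: state=(-0.058, -0.267)
t=5.800: state=(-0.097, -0.115)
t=6.000: state=(-0.104, 0.046)
t=6.120: state=(-0.093, 0.129)
largest grid value and its neighbours: omega(1.840)=1.34032, omega(1.850)=1.34077, omega(1.860)=1.34021
parabola through these three points peaks at t≈1.849 with omega≈1.34077

max omega = 1.341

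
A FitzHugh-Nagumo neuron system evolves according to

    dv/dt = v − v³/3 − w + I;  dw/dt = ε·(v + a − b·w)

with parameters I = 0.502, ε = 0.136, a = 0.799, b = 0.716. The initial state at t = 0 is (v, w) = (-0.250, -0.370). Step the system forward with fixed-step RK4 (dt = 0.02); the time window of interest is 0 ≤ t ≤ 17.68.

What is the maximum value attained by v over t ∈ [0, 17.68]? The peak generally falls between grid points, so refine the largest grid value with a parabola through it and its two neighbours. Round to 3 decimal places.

max v = 1.831

t=0.000: state=(-0.250, -0.370)
step 1 (dt=0.02): k1=(0.627, 0.111), k2=(0.632, 0.111), k3=(0.632, 0.111), k4=(0.637, 0.112); state += dt/6·(k1+2k2+2k3+k4)
t=0.020: state=(-0.237, -0.368)
t=0.040: state=(-0.225, -0.366)
t=0.060: state=(-0.211, -0.363)
continuing one RK4 step at a time; state shown every 50 steps (Δt=1):
t=1.000: state=(0.702, -0.210)
t=2.000: state=(1.727, 0.083)
t=3.000: state=(1.812, 0.413)
t=4.000: state=(1.696, 0.706)
t=5.000: state=(1.554, 0.955)
t=6.000: state=(1.396, 1.161)
t=7.000: state=(1.211, 1.326)
t=8.000: state=(0.974, 1.448)
t=9.000: state=(0.610, 1.522)
t=10.000: state=(-0.154, 1.520)
t=11.000: state=(-1.597, 1.368)
t=12.000: state=(-1.978, 1.101)
t=13.000: state=(-1.917, 0.849)
t=14.000: state=(-1.831, 0.631)
t=15.000: state=(-1.746, 0.445)
t=16.000: state=(-1.662, 0.286)
t=17.000: state=(-1.579, 0.153)
t=17.680: state=(-1.524, 0.076)
largest grid value and its neighbours: v(2.580)=1.83070, v(2.600)=1.83084, v(2.620)=1.83083
parabola through these three points peaks at t≈2.610 with v≈1.83085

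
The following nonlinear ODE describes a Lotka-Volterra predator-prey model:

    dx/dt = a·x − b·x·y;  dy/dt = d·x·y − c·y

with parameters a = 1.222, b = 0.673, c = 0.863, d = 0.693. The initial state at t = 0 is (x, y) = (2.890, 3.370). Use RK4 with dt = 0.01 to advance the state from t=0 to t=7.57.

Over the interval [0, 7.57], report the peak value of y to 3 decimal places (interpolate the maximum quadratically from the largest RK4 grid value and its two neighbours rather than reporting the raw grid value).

t=0.000: state=(2.890, 3.370)
step 1 (dt=0.01): k1=(-3.023, 3.841), k2=(-3.044, 3.827), k3=(-3.044, 3.827), k4=(-3.065, 3.813); state += dt/6·(k1+2k2+2k3+k4)
t=0.010: state=(2.860, 3.408)
t=0.020: state=(2.829, 3.446)
t=0.030: state=(2.797, 3.484)
continuing one RK4 step at a time; state shown every 25 steps (Δt=0.25):
t=0.250: state=(2.068, 4.177)
t=0.500: state=(1.342, 4.509)
t=0.750: state=(0.858, 4.382)
t=1.000: state=(0.574, 3.988)
t=1.250: state=(0.415, 3.497)
t=1.500: state=(0.326, 3.003)
t=1.750: state=(0.278, 2.549)
t=2.000: state=(0.254, 2.151)
t=2.250: state=(0.247, 1.810)
t=2.500: state=(0.254, 1.523)
t=2.750: state=(0.272, 1.285)
t=3.000: state=(0.303, 1.088)
t=3.250: state=(0.347, 0.927)
t=3.500: state=(0.407, 0.798)
t=3.750: state=(0.488, 0.695)
t=4.000: state=(0.593, 0.614)
t=4.250: state=(0.730, 0.555)
t=4.500: state=(0.906, 0.515)
t=4.750: state=(1.130, 0.495)
t=5.000: state=(1.411, 0.497)
t=5.250: state=(1.758, 0.526)
t=5.500: state=(2.173, 0.596)
t=5.750: state=(2.642, 0.728)
t=6.000: state=(3.115, 0.967)
t=6.250: state=(3.481, 1.383)
t=6.500: state=(3.550, 2.062)
t=6.750: state=(3.158, 2.992)
t=7.000: state=(2.391, 3.912)
t=7.250: state=(1.595, 4.443)
t=7.500: state=(1.016, 4.474)
t=7.570: state=(0.898, 4.411)
largest grid value and its neighbours: y(0.530)=4.51474, y(0.540)=4.51518, y(0.550)=4.51491
parabola through these three points peaks at t≈0.541 with y≈4.51519

max y = 4.515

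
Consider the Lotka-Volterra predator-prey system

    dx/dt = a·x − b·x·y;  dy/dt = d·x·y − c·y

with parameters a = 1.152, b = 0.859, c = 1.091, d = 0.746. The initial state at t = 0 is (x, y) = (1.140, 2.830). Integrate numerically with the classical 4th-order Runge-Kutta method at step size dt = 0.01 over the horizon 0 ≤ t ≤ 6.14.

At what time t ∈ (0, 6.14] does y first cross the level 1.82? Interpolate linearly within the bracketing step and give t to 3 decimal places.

t = 0.841

t=0.000: state=(1.140, 2.830)
step 1 (dt=0.01): k1=(-1.458, -0.681), k2=(-1.445, -0.695), k3=(-1.445, -0.695), k4=(-1.433, -0.710); state += dt/6·(k1+2k2+2k3+k4)
t=0.010: state=(1.126, 2.823)
t=0.020: state=(1.111, 2.816)
t=0.030: state=(1.097, 2.808)
continuing one RK4 step at a time; state shown every 20 steps (Δt=0.2):
t=0.200: state=(0.896, 2.645)
t=0.400: state=(0.731, 2.399)
t=0.600: state=(0.623, 2.133)
t=0.800: state=(0.557, 1.871)
t=0.840: state=(0.547, 1.821)
next step: t=0.850: state=(0.545, 1.809) — y has crossed 1.82
linear interpolation between t=0.840 (1.82131) and t=0.850 (1.80890) → t≈0.841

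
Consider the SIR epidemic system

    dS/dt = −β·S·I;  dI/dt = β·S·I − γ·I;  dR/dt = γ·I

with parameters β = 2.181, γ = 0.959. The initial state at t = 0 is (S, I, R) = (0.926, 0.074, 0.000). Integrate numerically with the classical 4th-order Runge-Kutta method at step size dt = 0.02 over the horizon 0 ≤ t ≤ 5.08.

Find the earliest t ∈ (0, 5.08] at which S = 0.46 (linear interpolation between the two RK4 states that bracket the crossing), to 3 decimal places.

t = 1.950

t=0.000: state=(0.926, 0.074, 0.000)
step 1 (dt=0.02): k1=(-0.149, 0.078, 0.071), k2=(-0.151, 0.079, 0.072), k3=(-0.151, 0.079, 0.072), k4=(-0.152, 0.080, 0.072); state += dt/6·(k1+2k2+2k3+k4)
t=0.020: state=(0.923, 0.076, 0.001)
t=0.040: state=(0.920, 0.077, 0.003)
t=0.060: state=(0.917, 0.079, 0.004)
continuing one RK4 step at a time; state shown every 10 steps (Δt=0.2):
t=0.200: state=(0.893, 0.091, 0.016)
t=0.400: state=(0.855, 0.110, 0.035)
t=0.600: state=(0.812, 0.130, 0.058)
t=0.800: state=(0.763, 0.152, 0.085)
t=1.000: state=(0.711, 0.173, 0.116)
t=1.200: state=(0.656, 0.192, 0.151)
t=1.400: state=(0.601, 0.209, 0.190)
t=1.600: state=(0.547, 0.221, 0.231)
t=1.800: state=(0.496, 0.229, 0.274)
t=1.940: state=(0.462, 0.232, 0.305)
next step: t=1.960: state=(0.458, 0.232, 0.310) — S has crossed 0.46
linear interpolation between t=1.940 (0.46226) and t=1.960 (0.45760) → t≈1.950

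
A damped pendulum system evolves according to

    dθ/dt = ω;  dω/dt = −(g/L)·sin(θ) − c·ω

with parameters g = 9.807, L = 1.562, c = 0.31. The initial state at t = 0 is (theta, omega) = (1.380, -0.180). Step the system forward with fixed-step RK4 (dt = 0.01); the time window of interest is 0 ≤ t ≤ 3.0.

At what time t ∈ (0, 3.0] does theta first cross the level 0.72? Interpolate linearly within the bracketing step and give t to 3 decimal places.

t=0.000: state=(1.380, -0.180)
step 1 (dt=0.01): k1=(-0.180, -6.109), k2=(-0.211, -6.098), k3=(-0.210, -6.098), k4=(-0.241, -6.087); state += dt/6·(k1+2k2+2k3+k4)
t=0.010: state=(1.378, -0.241)
t=0.020: state=(1.375, -0.302)
t=0.030: state=(1.372, -0.362)
continuing one RK4 step at a time; state shown every 10 steps (Δt=0.1):
t=0.100: state=(1.332, -0.779)
t=0.200: state=(1.225, -1.348)
t=0.300: state=(1.064, -1.870)
t=0.400: state=(0.854, -2.319)
t=0.450: state=(0.733, -2.505)
next step: t=0.460: state=(0.708, -2.539) — theta has crossed 0.72
linear interpolation between t=0.450 (0.73289) and t=0.460 (0.70767) → t≈0.455

t = 0.455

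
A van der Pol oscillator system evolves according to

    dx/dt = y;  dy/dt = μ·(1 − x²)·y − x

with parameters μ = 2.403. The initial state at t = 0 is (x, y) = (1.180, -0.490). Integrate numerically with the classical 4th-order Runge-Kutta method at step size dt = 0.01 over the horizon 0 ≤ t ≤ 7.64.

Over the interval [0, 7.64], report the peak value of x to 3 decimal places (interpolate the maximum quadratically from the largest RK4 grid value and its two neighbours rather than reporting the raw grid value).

max x = 2.022

t=0.000: state=(1.180, -0.490)
step 1 (dt=0.01): k1=(-0.490, -0.718), k2=(-0.494, -0.719), k3=(-0.494, -0.719), k4=(-0.497, -0.720); state += dt/6·(k1+2k2+2k3+k4)
t=0.010: state=(1.175, -0.497)
t=0.020: state=(1.170, -0.504)
t=0.030: state=(1.165, -0.512)
continuing one RK4 step at a time; state shown every 25 steps (Δt=0.25):
t=0.250: state=(1.034, -0.688)
t=0.500: state=(0.828, -0.987)
t=0.750: state=(0.518, -1.559)
t=1.000: state=(-0.005, -2.776)
t=1.250: state=(-0.909, -4.240)
t=1.500: state=(-1.777, -2.085)
t=1.750: state=(-2.007, -0.172)
t=2.000: state=(-1.990, 0.204)
t=2.250: state=(-1.928, 0.274)
t=2.500: state=(-1.856, 0.300)
t=2.750: state=(-1.778, 0.323)
t=3.000: state=(-1.694, 0.350)
t=3.250: state=(-1.602, 0.384)
t=3.500: state=(-1.501, 0.429)
t=3.750: state=(-1.386, 0.492)
t=4.000: state=(-1.253, 0.583)
t=4.250: state=(-1.090, 0.731)
t=4.500: state=(-0.878, 0.992)
t=4.750: state=(-0.573, 1.519)
t=5.000: state=(-0.067, 2.668)
t=5.250: state=(0.816, 4.271)
t=5.500: state=(1.740, 2.376)
t=5.750: state=(2.013, 0.239)
t=6.000: state=(2.003, -0.193)
t=6.250: state=(1.943, -0.269)
t=6.500: state=(1.872, -0.296)
t=6.750: state=(1.795, -0.319)
t=7.000: state=(1.712, -0.344)
t=7.250: state=(1.623, -0.376)
t=7.500: state=(1.523, -0.419)
t=7.640: state=(1.463, -0.448)
largest grid value and its neighbours: x(5.830)=2.02199, x(5.840)=2.02199, x(5.850)=2.02180
parabola through these three points peaks at t≈5.835 with x≈2.02202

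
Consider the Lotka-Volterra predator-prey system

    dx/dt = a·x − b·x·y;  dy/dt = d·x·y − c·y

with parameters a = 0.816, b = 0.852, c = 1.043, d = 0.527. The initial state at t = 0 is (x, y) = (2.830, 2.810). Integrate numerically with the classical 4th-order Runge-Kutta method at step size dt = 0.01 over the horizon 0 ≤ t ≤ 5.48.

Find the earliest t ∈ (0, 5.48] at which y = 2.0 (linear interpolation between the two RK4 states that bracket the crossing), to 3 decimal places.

t=0.000: state=(2.830, 2.810)
step 1 (dt=0.01): k1=(-4.466, 1.260), k2=(-4.446, 1.230), k3=(-4.446, 1.230), k4=(-4.425, 1.199); state += dt/6·(k1+2k2+2k3+k4)
t=0.010: state=(2.786, 2.822)
t=0.020: state=(2.742, 2.834)
t=0.030: state=(2.698, 2.845)
continuing one RK4 step at a time; state shown every 20 steps (Δt=0.2):
t=0.200: state=(2.034, 2.942)
t=0.400: state=(1.456, 2.865)
t=0.600: state=(1.070, 2.653)
t=0.800: state=(0.820, 2.377)
t=1.000: state=(0.660, 2.084)
t=1.050: state=(0.630, 2.012)
next step: t=1.060: state=(0.625, 1.998) — y has crossed 2.0
linear interpolation between t=1.050 (2.01247) and t=1.060 (1.99819) → t≈1.059

t = 1.059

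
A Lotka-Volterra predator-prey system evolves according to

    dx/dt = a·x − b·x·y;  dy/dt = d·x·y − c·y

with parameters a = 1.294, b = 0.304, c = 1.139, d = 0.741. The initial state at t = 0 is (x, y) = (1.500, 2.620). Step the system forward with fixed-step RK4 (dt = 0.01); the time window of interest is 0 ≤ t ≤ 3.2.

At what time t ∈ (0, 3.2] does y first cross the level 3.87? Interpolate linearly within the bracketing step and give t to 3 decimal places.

t=0.000: state=(1.500, 2.620)
step 1 (dt=0.01): k1=(0.746, -0.072), k2=(0.748, -0.065), k3=(0.748, -0.065), k4=(0.750, -0.058); state += dt/6·(k1+2k2+2k3+k4)
t=0.010: state=(1.507, 2.619)
t=0.020: state=(1.515, 2.619)
t=0.030: state=(1.523, 2.618)
continuing one RK4 step at a time; state shown every 20 steps (Δt=0.2):
t=0.200: state=(1.657, 2.636)
t=0.400: state=(1.824, 2.716)
t=0.600: state=(1.995, 2.870)
t=0.800: state=(2.156, 3.109)
t=1.000: state=(2.289, 3.443)
t=1.190: state=(2.372, 3.853)
next step: t=1.200: state=(2.375, 3.877) — y has crossed 3.87
linear interpolation between t=1.190 (3.85269) and t=1.200 (3.87665) → t≈1.197

t = 1.197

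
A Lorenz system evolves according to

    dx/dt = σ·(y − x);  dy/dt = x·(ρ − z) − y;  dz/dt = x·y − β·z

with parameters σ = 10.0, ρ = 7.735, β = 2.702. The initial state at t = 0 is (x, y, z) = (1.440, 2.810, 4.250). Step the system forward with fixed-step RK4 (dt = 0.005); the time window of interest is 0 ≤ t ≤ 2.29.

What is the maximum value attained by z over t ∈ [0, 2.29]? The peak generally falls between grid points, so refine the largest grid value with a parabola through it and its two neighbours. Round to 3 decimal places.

max z = 8.581

t=0.000: state=(1.440, 2.810, 4.250)
step 1 (dt=0.005): k1=(13.700, 2.208, -7.437), k2=(13.413, 2.350, -7.282), k3=(13.423, 2.346, -7.285), k4=(13.146, 2.485, -7.132); state += dt/6·(k1+2k2+2k3+k4)
t=0.005: state=(1.507, 2.822, 4.214)
t=0.010: state=(1.572, 2.835, 4.179)
t=0.015: state=(1.633, 2.849, 4.145)
continuing one RK4 step at a time; state shown every 20 steps (Δt=0.1):
t=0.100: state=(2.451, 3.263, 3.778)
t=0.200: state=(3.236, 4.034, 3.803)
t=0.300: state=(4.070, 4.932, 4.354)
t=0.400: state=(4.909, 5.684, 5.446)
t=0.500: state=(5.523, 5.925, 6.862)
t=0.600: state=(5.644, 5.475, 8.072)
t=0.700: state=(5.227, 4.611, 8.575)
t=0.800: state=(4.531, 3.814, 8.331)
t=0.900: state=(3.885, 3.339, 7.656)
t=1.000: state=(3.468, 3.184, 6.877)
t=1.100: state=(3.310, 3.271, 6.196)
t=1.200: state=(3.373, 3.530, 5.719)
t=1.300: state=(3.606, 3.907, 5.500)
t=1.400: state=(3.953, 4.334, 5.567)
t=1.500: state=(4.340, 4.717, 5.904)
t=1.600: state=(4.672, 4.943, 6.430)
t=1.700: state=(4.853, 4.935, 6.986)
t=1.800: state=(4.830, 4.708, 7.388)
t=1.900: state=(4.632, 4.375, 7.523)
t=2.000: state=(4.352, 4.068, 7.397)
t=2.100: state=(4.094, 3.872, 7.106)
t=2.200: state=(3.923, 3.808, 6.764)
t=2.290: state=(3.866, 3.853, 6.491)
largest grid value and its neighbours: z(0.705)=8.57915, z(0.710)=8.58093, z(0.715)=8.58083
parabola through these three points peaks at t≈0.712 with z≈8.58112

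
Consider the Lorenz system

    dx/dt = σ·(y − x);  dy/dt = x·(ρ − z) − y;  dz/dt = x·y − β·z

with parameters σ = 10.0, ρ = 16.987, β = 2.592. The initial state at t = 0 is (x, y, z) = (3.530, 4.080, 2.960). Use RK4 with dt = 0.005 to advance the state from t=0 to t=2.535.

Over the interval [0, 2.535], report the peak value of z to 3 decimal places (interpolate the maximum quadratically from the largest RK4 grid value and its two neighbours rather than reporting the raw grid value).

t=0.000: state=(3.530, 4.080, 2.960)
step 1 (dt=0.005): k1=(5.500, 45.435, 6.730), k2=(6.498, 45.455, 7.145), k3=(6.474, 45.486, 7.153), k4=(7.451, 45.535, 7.580); state += dt/6·(k1+2k2+2k3+k4)
t=0.005: state=(3.562, 4.307, 2.996)
t=0.010: state=(3.604, 4.536, 3.036)
t=0.015: state=(3.655, 4.765, 3.081)
continuing one RK4 step at a time; state shown every 20 steps (Δt=0.1):
t=0.100: state=(5.681, 9.196, 4.939)
t=0.200: state=(10.048, 14.637, 12.476)
t=0.300: state=(12.371, 11.127, 24.032)
t=0.400: state=(7.906, 1.809, 24.285)
t=0.500: state=(2.820, -0.783, 18.833)
t=0.600: state=(0.539, -0.717, 14.431)
t=0.700: state=(-0.209, -0.630, 11.131)
t=0.800: state=(-0.537, -0.840, 8.614)
t=0.900: state=(-0.913, -1.402, 6.718)
t=1.000: state=(-1.605, -2.558, 5.401)
t=1.100: state=(-2.970, -4.844, 4.906)
t=1.200: state=(-5.560, -8.940, 6.383)
t=1.300: state=(-9.506, -13.539, 12.732)
t=1.400: state=(-11.711, -11.053, 22.605)
t=1.500: state=(-8.215, -3.038, 23.706)
t=1.600: state=(-3.630, -0.182, 18.947)
t=1.700: state=(-1.394, -0.160, 14.639)
t=1.800: state=(-0.741, -0.511, 11.324)
t=1.900: state=(-0.744, -0.935, 8.783)
t=2.000: state=(-1.100, -1.638, 6.880)
t=2.100: state=(-1.889, -2.987, 5.609)
t=2.200: state=(-3.454, -5.584, 5.329)
t=2.300: state=(-6.326, -9.957, 7.491)
t=2.400: state=(-10.222, -13.697, 14.924)
t=2.500: state=(-11.289, -9.277, 23.577)
t=2.535: state=(-10.231, -6.319, 24.351)
largest grid value and its neighbours: z(0.340)=25.74863, z(0.345)=25.78401, z(0.350)=25.78343
parabola through these three points peaks at t≈0.347 with z≈25.78822

max z = 25.788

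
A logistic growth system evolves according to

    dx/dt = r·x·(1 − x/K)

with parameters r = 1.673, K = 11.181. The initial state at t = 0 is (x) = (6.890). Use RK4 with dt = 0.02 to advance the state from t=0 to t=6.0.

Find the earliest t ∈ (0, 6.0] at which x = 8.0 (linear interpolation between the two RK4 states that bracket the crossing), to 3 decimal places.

t = 0.268

t=0.000: state=(6.890)
step 1 (dt=0.02): k1=(4.424), k2=(4.406), k3=(4.406), k4=(4.388); state += dt/6·(k1+2k2+2k3+k4)
t=0.020: state=(6.978)
t=0.040: state=(7.066)
t=0.060: state=(7.152)
continuing one RK4 step at a time; state shown every 10 steps (Δt=0.2):
t=0.200: state=(7.734)
t=0.260: state=(7.969)
next step: t=0.280: state=(8.045) — x has crossed 8.0
linear interpolation between t=0.260 (7.96869) and t=0.280 (8.04475) → t≈0.268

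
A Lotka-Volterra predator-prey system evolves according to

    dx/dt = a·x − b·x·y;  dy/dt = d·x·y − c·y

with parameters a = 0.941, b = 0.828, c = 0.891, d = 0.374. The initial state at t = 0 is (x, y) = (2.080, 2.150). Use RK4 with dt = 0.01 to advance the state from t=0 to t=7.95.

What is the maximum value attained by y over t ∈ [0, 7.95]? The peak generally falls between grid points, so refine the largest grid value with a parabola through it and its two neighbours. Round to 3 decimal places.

max y = 2.170

t=0.000: state=(2.080, 2.150)
step 1 (dt=0.01): k1=(-1.746, -0.243), k2=(-1.736, -0.250), k3=(-1.736, -0.250), k4=(-1.727, -0.257); state += dt/6·(k1+2k2+2k3+k4)
t=0.010: state=(2.063, 2.148)
t=0.020: state=(2.045, 2.145)
t=0.030: state=(2.028, 2.142)
continuing one RK4 step at a time; state shown every 50 steps (Δt=0.5):
t=0.500: state=(1.429, 1.899)
t=1.000: state=(1.122, 1.538)
t=1.500: state=(1.021, 1.201)
t=2.000: state=(1.054, 0.932)
t=2.500: state=(1.198, 0.736)
t=3.000: state=(1.456, 0.603)
t=3.500: state=(1.849, 0.525)
t=4.000: state=(2.399, 0.499)
t=4.500: state=(3.110, 0.533)
t=5.000: state=(3.905, 0.658)
t=5.500: state=(4.526, 0.933)
t=6.000: state=(4.492, 1.408)
t=6.500: state=(3.581, 1.940)
t=7.000: state=(2.412, 2.170)
t=7.500: state=(1.609, 2.010)
t=7.950: state=(1.228, 1.702)
largest grid value and its neighbours: y(7.000)=2.16983, y(7.010)=2.16998, y(7.020)=2.16997
parabola through these three points peaks at t≈7.014 with y≈2.17000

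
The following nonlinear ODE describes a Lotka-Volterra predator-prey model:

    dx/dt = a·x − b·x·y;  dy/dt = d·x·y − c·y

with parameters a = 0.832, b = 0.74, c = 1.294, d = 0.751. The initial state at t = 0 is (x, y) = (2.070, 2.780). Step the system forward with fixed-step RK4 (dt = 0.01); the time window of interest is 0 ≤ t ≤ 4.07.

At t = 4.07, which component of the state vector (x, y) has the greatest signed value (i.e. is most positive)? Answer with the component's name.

t=0.000: state=(2.070, 2.780)
step 1 (dt=0.01): k1=(-2.536, 0.724), k2=(-2.526, 0.699), k3=(-2.526, 0.699), k4=(-2.516, 0.673); state += dt/6·(k1+2k2+2k3+k4)
t=0.010: state=(2.045, 2.787)
t=0.020: state=(2.020, 2.793)
t=0.030: state=(1.995, 2.799)
continuing one RK4 step at a time; state shown every 20 steps (Δt=0.2):
t=0.200: state=(1.611, 2.826)
t=0.400: state=(1.261, 2.703)
t=0.600: state=(1.015, 2.473)
t=0.800: state=(0.848, 2.194)
t=1.000: state=(0.740, 1.907)
t=1.200: state=(0.672, 1.636)
t=1.400: state=(0.635, 1.393)
t=1.600: state=(0.620, 1.181)
t=1.800: state=(0.623, 1.001)
t=2.000: state=(0.642, 0.850)
t=2.200: state=(0.675, 0.724)
t=2.400: state=(0.722, 0.621)
t=2.600: state=(0.783, 0.536)
t=2.800: state=(0.859, 0.468)
t=3.000: state=(0.950, 0.414)
t=3.200: state=(1.059, 0.372)
t=3.400: state=(1.187, 0.339)
t=3.600: state=(1.336, 0.317)
t=3.800: state=(1.507, 0.303)
t=4.000: state=(1.703, 0.297)
t=4.070: state=(1.777, 0.297)
compare at T: x=1.777, y=0.297

largest component: x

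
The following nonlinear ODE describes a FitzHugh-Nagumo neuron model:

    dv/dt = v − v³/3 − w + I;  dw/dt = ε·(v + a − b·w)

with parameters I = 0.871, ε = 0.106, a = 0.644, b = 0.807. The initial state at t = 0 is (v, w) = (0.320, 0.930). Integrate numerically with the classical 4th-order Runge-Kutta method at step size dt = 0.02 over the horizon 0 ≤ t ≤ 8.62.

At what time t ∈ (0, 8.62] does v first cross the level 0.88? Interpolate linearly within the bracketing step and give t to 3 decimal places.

t=0.000: state=(0.320, 0.930)
step 1 (dt=0.02): k1=(0.250, 0.023), k2=(0.252, 0.023), k3=(0.252, 0.023), k4=(0.254, 0.023); state += dt/6·(k1+2k2+2k3+k4)
t=0.020: state=(0.325, 0.930)
t=0.040: state=(0.330, 0.931)
t=0.060: state=(0.335, 0.931)
continuing one RK4 step at a time; state shown every 25 steps (Δt=0.5):
t=0.500: state=(0.472, 0.945)
t=1.000: state=(0.684, 0.968)
t=1.380: state=(0.878, 0.994)
next step: t=1.400: state=(0.889, 0.995) — v has crossed 0.88
linear interpolation between t=1.380 (0.87795) and t=1.400 (0.88855) → t≈1.384

t = 1.384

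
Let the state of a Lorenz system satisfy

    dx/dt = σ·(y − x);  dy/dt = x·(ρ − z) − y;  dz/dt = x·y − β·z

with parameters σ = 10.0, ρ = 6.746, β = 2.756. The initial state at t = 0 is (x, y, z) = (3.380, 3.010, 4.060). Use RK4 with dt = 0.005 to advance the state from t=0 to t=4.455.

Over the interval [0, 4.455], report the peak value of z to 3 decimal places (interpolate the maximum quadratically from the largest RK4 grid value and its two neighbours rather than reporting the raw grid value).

max z = 6.703

t=0.000: state=(3.380, 3.010, 4.060)
step 1 (dt=0.005): k1=(-3.700, 6.069, -1.016), k2=(-3.456, 6.037, -0.985), k3=(-3.463, 6.039, -0.984), k4=(-3.225, 6.009, -0.953); state += dt/6·(k1+2k2+2k3+k4)
t=0.005: state=(3.363, 3.040, 4.055)
t=0.010: state=(3.348, 3.070, 4.050)
t=0.015: state=(3.335, 3.100, 4.046)
continuing one RK4 step at a time; state shown every 40 steps (Δt=0.2):
t=0.200: state=(3.697, 4.113, 4.259)
t=0.400: state=(4.516, 4.828, 5.384)
t=0.600: state=(4.693, 4.548, 6.534)
t=0.800: state=(4.132, 3.798, 6.576)
t=1.000: state=(3.611, 3.456, 5.884)
t=1.200: state=(3.532, 3.597, 5.292)
t=1.400: state=(3.797, 3.974, 5.186)
t=1.600: state=(4.133, 4.265, 5.537)
t=1.800: state=(4.253, 4.235, 5.968)
t=2.000: state=(4.101, 3.989, 6.082)
t=2.200: state=(3.890, 3.809, 5.878)
t=2.400: state=(3.813, 3.818, 5.626)
t=2.600: state=(3.888, 3.949, 5.539)
t=2.800: state=(4.015, 4.070, 5.640)
t=3.000: state=(4.078, 4.083, 5.800)
t=3.200: state=(4.041, 4.005, 5.870)
t=3.400: state=(3.964, 3.929, 5.817)
t=3.600: state=(3.921, 3.915, 5.721)
t=3.800: state=(3.938, 3.957, 5.672)
t=4.000: state=(3.983, 4.005, 5.696)
t=4.200: state=(4.013, 4.019, 5.754)
t=4.400: state=(4.007, 3.996, 5.789)
t=4.455: state=(4.000, 3.987, 5.790)
largest grid value and its neighbours: z(0.695)=6.70239, z(0.700)=6.70315, z(0.705)=6.70314
parabola through these three points peaks at t≈0.702 with z≈6.70324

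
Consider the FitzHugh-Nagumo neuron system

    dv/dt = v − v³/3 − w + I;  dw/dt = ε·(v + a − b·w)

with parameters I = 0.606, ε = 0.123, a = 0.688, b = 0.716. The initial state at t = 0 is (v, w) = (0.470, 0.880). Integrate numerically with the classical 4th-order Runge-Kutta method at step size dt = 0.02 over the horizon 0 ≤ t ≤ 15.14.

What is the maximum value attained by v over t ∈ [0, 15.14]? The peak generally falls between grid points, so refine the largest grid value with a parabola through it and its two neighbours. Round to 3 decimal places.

t=0.000: state=(0.470, 0.880)
step 1 (dt=0.02): k1=(0.161, 0.065), k2=(0.162, 0.065), k3=(0.162, 0.065), k4=(0.163, 0.065); state += dt/6·(k1+2k2+2k3+k4)
t=0.020: state=(0.473, 0.881)
t=0.040: state=(0.477, 0.883)
t=0.060: state=(0.480, 0.884)
continuing one RK4 step at a time; state shown every 25 steps (Δt=0.5):
t=0.500: state=(0.558, 0.914)
t=1.000: state=(0.661, 0.953)
t=1.500: state=(0.774, 0.997)
t=2.000: state=(0.886, 1.045)
t=2.500: state=(0.984, 1.098)
t=3.000: state=(1.057, 1.153)
t=3.500: state=(1.099, 1.210)
t=4.000: state=(1.111, 1.266)
t=4.500: state=(1.095, 1.319)
t=5.000: state=(1.056, 1.369)
t=5.500: state=(0.996, 1.413)
t=6.000: state=(0.915, 1.451)
t=6.500: state=(0.808, 1.482)
t=7.000: state=(0.666, 1.504)
t=7.500: state=(0.469, 1.515)
t=8.000: state=(0.173, 1.511)
t=8.500: state=(-0.296, 1.485)
t=9.000: state=(-0.981, 1.424)
t=9.500: state=(-1.619, 1.325)
t=10.000: state=(-1.889, 1.202)
t=10.500: state=(-1.934, 1.076)
t=11.000: state=(-1.912, 0.955)
t=11.500: state=(-1.873, 0.841)
t=12.000: state=(-1.831, 0.735)
t=12.500: state=(-1.788, 0.636)
t=13.000: state=(-1.744, 0.544)
t=13.500: state=(-1.701, 0.458)
t=14.000: state=(-1.657, 0.379)
t=14.500: state=(-1.614, 0.305)
t=15.000: state=(-1.570, 0.238)
t=15.140: state=(-1.557, 0.220)
largest grid value and its neighbours: v(3.920)=1.11080, v(3.940)=1.11083, v(3.960)=1.11082
parabola through these three points peaks at t≈3.944 with v≈1.11083

max v = 1.111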